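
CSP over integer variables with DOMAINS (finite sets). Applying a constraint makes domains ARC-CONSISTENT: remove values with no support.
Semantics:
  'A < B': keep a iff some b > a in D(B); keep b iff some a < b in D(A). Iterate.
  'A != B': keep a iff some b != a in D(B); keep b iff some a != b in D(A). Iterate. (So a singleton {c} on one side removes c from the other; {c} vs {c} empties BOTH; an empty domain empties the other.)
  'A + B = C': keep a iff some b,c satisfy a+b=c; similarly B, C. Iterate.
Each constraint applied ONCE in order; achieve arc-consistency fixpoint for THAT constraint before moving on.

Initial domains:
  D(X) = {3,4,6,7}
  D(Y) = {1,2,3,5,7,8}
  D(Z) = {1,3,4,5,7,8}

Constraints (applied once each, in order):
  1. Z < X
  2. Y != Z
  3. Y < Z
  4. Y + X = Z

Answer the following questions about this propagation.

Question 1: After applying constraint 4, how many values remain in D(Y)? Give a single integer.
Constraint 1 (Z < X) on D(Z)={1,3,4,5,7,8} D(X)={3,4,6,7}: Z {1,3,4,5,7,8}->{1,3,4,5}
Constraint 2 (Y != Z) on D(Y)={1,2,3,5,7,8} D(Z)={1,3,4,5}: no change
Constraint 3 (Y < Z) on D(Y)={1,2,3,5,7,8} D(Z)={1,3,4,5}: Y {1,2,3,5,7,8}->{1,2,3}; Z {1,3,4,5}->{3,4,5}
Constraint 4 (Y + X = Z) on D(Y)={1,2,3} D(X)={3,4,6,7} D(Z)={3,4,5}: Y {1,2,3}->{1,2}; X {3,4,6,7}->{3,4}; Z {3,4,5}->{4,5}
So after constraint 4: D(Y)={1,2}, size = 2

Answer: 2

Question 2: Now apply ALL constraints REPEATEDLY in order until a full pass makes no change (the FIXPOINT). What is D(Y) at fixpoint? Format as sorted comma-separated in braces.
Answer: {}

Derivation:
pass 0 (initial): D(Y)={1,2,3,5,7,8}
pass 1: X {3,4,6,7}->{3,4}; Y {1,2,3,5,7,8}->{1,2}; Z {1,3,4,5,7,8}->{4,5}
pass 2: X {3,4}->{}; Y {1,2}->{}; Z {4,5}->{}
pass 3: no change
Fixpoint after 3 passes: D(Y) = {}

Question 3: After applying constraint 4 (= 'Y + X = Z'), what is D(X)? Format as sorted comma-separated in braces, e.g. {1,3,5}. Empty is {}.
Answer: {3,4}

Derivation:
Constraint 1 (Z < X) on D(Z)={1,3,4,5,7,8} D(X)={3,4,6,7}: Z {1,3,4,5,7,8}->{1,3,4,5}
Constraint 2 (Y != Z) on D(Y)={1,2,3,5,7,8} D(Z)={1,3,4,5}: no change
Constraint 3 (Y < Z) on D(Y)={1,2,3,5,7,8} D(Z)={1,3,4,5}: Y {1,2,3,5,7,8}->{1,2,3}; Z {1,3,4,5}->{3,4,5}
Constraint 4 (Y + X = Z) on D(Y)={1,2,3} D(X)={3,4,6,7} D(Z)={3,4,5}: Y {1,2,3}->{1,2}; X {3,4,6,7}->{3,4}; Z {3,4,5}->{4,5}
So after constraint 4: D(X) = {3,4}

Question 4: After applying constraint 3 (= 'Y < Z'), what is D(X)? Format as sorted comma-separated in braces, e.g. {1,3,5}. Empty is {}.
Constraint 1 (Z < X) on D(Z)={1,3,4,5,7,8} D(X)={3,4,6,7}: Z {1,3,4,5,7,8}->{1,3,4,5}
Constraint 2 (Y != Z) on D(Y)={1,2,3,5,7,8} D(Z)={1,3,4,5}: no change
Constraint 3 (Y < Z) on D(Y)={1,2,3,5,7,8} D(Z)={1,3,4,5}: Y {1,2,3,5,7,8}->{1,2,3}; Z {1,3,4,5}->{3,4,5}
So after constraint 3: D(X) = {3,4,6,7}

Answer: {3,4,6,7}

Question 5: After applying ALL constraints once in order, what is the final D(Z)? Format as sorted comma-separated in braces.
Constraint 1 (Z < X) on D(Z)={1,3,4,5,7,8} D(X)={3,4,6,7}: Z {1,3,4,5,7,8}->{1,3,4,5}
Constraint 2 (Y != Z) on D(Y)={1,2,3,5,7,8} D(Z)={1,3,4,5}: no change
Constraint 3 (Y < Z) on D(Y)={1,2,3,5,7,8} D(Z)={1,3,4,5}: Y {1,2,3,5,7,8}->{1,2,3}; Z {1,3,4,5}->{3,4,5}
Constraint 4 (Y + X = Z) on D(Y)={1,2,3} D(X)={3,4,6,7} D(Z)={3,4,5}: Y {1,2,3}->{1,2}; X {3,4,6,7}->{3,4}; Z {3,4,5}->{4,5}
So after all 4 constraints: D(Z) = {4,5}

Answer: {4,5}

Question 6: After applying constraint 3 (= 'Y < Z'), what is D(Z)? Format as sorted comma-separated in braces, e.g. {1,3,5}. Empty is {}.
Constraint 1 (Z < X) on D(Z)={1,3,4,5,7,8} D(X)={3,4,6,7}: Z {1,3,4,5,7,8}->{1,3,4,5}
Constraint 2 (Y != Z) on D(Y)={1,2,3,5,7,8} D(Z)={1,3,4,5}: no change
Constraint 3 (Y < Z) on D(Y)={1,2,3,5,7,8} D(Z)={1,3,4,5}: Y {1,2,3,5,7,8}->{1,2,3}; Z {1,3,4,5}->{3,4,5}
So after constraint 3: D(Z) = {3,4,5}

Answer: {3,4,5}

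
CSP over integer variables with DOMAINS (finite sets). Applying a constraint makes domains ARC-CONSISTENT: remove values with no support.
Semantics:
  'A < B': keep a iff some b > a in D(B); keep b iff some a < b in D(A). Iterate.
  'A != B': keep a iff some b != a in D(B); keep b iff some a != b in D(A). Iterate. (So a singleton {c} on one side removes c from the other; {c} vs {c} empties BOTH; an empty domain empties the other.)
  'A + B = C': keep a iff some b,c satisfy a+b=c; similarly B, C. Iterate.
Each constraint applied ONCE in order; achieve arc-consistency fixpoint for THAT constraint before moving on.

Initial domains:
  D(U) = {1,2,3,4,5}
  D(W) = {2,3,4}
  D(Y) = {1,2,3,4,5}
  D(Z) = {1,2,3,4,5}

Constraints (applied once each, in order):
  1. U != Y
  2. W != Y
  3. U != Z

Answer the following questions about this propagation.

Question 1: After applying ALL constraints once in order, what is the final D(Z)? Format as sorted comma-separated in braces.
Answer: {1,2,3,4,5}

Derivation:
Constraint 1 (U != Y) on D(U)={1,2,3,4,5} D(Y)={1,2,3,4,5}: no change
Constraint 2 (W != Y) on D(W)={2,3,4} D(Y)={1,2,3,4,5}: no change
Constraint 3 (U != Z) on D(U)={1,2,3,4,5} D(Z)={1,2,3,4,5}: no change
So after all 3 constraints: D(Z) = {1,2,3,4,5}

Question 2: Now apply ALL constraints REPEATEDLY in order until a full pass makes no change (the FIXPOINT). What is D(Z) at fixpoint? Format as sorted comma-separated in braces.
Answer: {1,2,3,4,5}

Derivation:
pass 0 (initial): D(Z)={1,2,3,4,5}
pass 1: no change
Fixpoint after 1 passes: D(Z) = {1,2,3,4,5}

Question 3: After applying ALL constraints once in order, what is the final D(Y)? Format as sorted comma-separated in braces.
Answer: {1,2,3,4,5}

Derivation:
Constraint 1 (U != Y) on D(U)={1,2,3,4,5} D(Y)={1,2,3,4,5}: no change
Constraint 2 (W != Y) on D(W)={2,3,4} D(Y)={1,2,3,4,5}: no change
Constraint 3 (U != Z) on D(U)={1,2,3,4,5} D(Z)={1,2,3,4,5}: no change
So after all 3 constraints: D(Y) = {1,2,3,4,5}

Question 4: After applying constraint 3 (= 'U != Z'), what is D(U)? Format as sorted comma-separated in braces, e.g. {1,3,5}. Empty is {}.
Constraint 1 (U != Y) on D(U)={1,2,3,4,5} D(Y)={1,2,3,4,5}: no change
Constraint 2 (W != Y) on D(W)={2,3,4} D(Y)={1,2,3,4,5}: no change
Constraint 3 (U != Z) on D(U)={1,2,3,4,5} D(Z)={1,2,3,4,5}: no change
So after constraint 3: D(U) = {1,2,3,4,5}

Answer: {1,2,3,4,5}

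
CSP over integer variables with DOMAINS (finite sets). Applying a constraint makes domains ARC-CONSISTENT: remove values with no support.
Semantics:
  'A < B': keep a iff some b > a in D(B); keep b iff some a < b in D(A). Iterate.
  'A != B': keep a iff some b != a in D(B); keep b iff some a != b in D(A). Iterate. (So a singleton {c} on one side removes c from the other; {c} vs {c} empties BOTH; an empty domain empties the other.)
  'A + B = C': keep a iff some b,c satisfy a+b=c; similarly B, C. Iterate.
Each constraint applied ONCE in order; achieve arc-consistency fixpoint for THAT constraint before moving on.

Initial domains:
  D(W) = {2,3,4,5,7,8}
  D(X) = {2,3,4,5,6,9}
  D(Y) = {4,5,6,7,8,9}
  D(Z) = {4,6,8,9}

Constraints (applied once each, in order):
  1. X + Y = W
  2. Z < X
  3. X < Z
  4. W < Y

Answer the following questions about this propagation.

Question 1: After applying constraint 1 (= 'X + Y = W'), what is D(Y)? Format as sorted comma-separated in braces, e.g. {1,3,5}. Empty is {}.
Answer: {4,5,6}

Derivation:
Constraint 1 (X + Y = W) on D(X)={2,3,4,5,6,9} D(Y)={4,5,6,7,8,9} D(W)={2,3,4,5,7,8}: X {2,3,4,5,6,9}->{2,3,4}; Y {4,5,6,7,8,9}->{4,5,6}; W {2,3,4,5,7,8}->{7,8}
So after constraint 1: D(Y) = {4,5,6}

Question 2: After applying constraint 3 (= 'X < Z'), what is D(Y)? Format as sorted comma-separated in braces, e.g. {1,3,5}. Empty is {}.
Answer: {4,5,6}

Derivation:
Constraint 1 (X + Y = W) on D(X)={2,3,4,5,6,9} D(Y)={4,5,6,7,8,9} D(W)={2,3,4,5,7,8}: X {2,3,4,5,6,9}->{2,3,4}; Y {4,5,6,7,8,9}->{4,5,6}; W {2,3,4,5,7,8}->{7,8}
Constraint 2 (Z < X) on D(Z)={4,6,8,9} D(X)={2,3,4}: Z {4,6,8,9}->{}; X {2,3,4}->{}
Constraint 3 (X < Z) on D(X)={} D(Z)={}: no change
So after constraint 3: D(Y) = {4,5,6}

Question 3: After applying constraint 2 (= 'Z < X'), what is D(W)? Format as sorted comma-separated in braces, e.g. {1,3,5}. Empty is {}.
Constraint 1 (X + Y = W) on D(X)={2,3,4,5,6,9} D(Y)={4,5,6,7,8,9} D(W)={2,3,4,5,7,8}: X {2,3,4,5,6,9}->{2,3,4}; Y {4,5,6,7,8,9}->{4,5,6}; W {2,3,4,5,7,8}->{7,8}
Constraint 2 (Z < X) on D(Z)={4,6,8,9} D(X)={2,3,4}: Z {4,6,8,9}->{}; X {2,3,4}->{}
So after constraint 2: D(W) = {7,8}

Answer: {7,8}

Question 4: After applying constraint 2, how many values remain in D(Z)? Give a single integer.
Constraint 1 (X + Y = W) on D(X)={2,3,4,5,6,9} D(Y)={4,5,6,7,8,9} D(W)={2,3,4,5,7,8}: X {2,3,4,5,6,9}->{2,3,4}; Y {4,5,6,7,8,9}->{4,5,6}; W {2,3,4,5,7,8}->{7,8}
Constraint 2 (Z < X) on D(Z)={4,6,8,9} D(X)={2,3,4}: Z {4,6,8,9}->{}; X {2,3,4}->{}
So after constraint 2: D(Z)={}, size = 0

Answer: 0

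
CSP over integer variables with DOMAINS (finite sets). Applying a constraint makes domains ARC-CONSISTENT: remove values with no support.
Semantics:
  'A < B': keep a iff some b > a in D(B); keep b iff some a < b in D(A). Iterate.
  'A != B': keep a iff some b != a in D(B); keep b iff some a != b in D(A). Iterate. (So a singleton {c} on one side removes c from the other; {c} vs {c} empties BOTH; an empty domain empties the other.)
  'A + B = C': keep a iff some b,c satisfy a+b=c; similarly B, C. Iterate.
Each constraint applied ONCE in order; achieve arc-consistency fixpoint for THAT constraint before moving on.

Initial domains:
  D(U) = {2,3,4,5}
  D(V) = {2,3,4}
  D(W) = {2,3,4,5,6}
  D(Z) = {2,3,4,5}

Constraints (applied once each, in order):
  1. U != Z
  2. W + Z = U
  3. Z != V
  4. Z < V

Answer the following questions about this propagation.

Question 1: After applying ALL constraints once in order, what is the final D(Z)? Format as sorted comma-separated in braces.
Constraint 1 (U != Z) on D(U)={2,3,4,5} D(Z)={2,3,4,5}: no change
Constraint 2 (W + Z = U) on D(W)={2,3,4,5,6} D(Z)={2,3,4,5} D(U)={2,3,4,5}: W {2,3,4,5,6}->{2,3}; Z {2,3,4,5}->{2,3}; U {2,3,4,5}->{4,5}
Constraint 3 (Z != V) on D(Z)={2,3} D(V)={2,3,4}: no change
Constraint 4 (Z < V) on D(Z)={2,3} D(V)={2,3,4}: V {2,3,4}->{3,4}
So after all 4 constraints: D(Z) = {2,3}

Answer: {2,3}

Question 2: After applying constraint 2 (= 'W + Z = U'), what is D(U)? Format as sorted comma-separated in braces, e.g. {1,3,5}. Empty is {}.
Answer: {4,5}

Derivation:
Constraint 1 (U != Z) on D(U)={2,3,4,5} D(Z)={2,3,4,5}: no change
Constraint 2 (W + Z = U) on D(W)={2,3,4,5,6} D(Z)={2,3,4,5} D(U)={2,3,4,5}: W {2,3,4,5,6}->{2,3}; Z {2,3,4,5}->{2,3}; U {2,3,4,5}->{4,5}
So after constraint 2: D(U) = {4,5}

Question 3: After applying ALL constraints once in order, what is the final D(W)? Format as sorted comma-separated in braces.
Constraint 1 (U != Z) on D(U)={2,3,4,5} D(Z)={2,3,4,5}: no change
Constraint 2 (W + Z = U) on D(W)={2,3,4,5,6} D(Z)={2,3,4,5} D(U)={2,3,4,5}: W {2,3,4,5,6}->{2,3}; Z {2,3,4,5}->{2,3}; U {2,3,4,5}->{4,5}
Constraint 3 (Z != V) on D(Z)={2,3} D(V)={2,3,4}: no change
Constraint 4 (Z < V) on D(Z)={2,3} D(V)={2,3,4}: V {2,3,4}->{3,4}
So after all 4 constraints: D(W) = {2,3}

Answer: {2,3}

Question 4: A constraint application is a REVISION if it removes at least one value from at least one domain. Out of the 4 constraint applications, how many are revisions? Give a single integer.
Constraint 1 (U != Z) on D(U)={2,3,4,5} D(Z)={2,3,4,5}: no change => not a revision
Constraint 2 (W + Z = U) on D(W)={2,3,4,5,6} D(Z)={2,3,4,5} D(U)={2,3,4,5}: W {2,3,4,5,6}->{2,3}; Z {2,3,4,5}->{2,3}; U {2,3,4,5}->{4,5} => REVISION
Constraint 3 (Z != V) on D(Z)={2,3} D(V)={2,3,4}: no change => not a revision
Constraint 4 (Z < V) on D(Z)={2,3} D(V)={2,3,4}: V {2,3,4}->{3,4} => REVISION
Total revisions = 2

Answer: 2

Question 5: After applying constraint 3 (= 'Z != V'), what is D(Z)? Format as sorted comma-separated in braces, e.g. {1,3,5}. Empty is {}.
Answer: {2,3}

Derivation:
Constraint 1 (U != Z) on D(U)={2,3,4,5} D(Z)={2,3,4,5}: no change
Constraint 2 (W + Z = U) on D(W)={2,3,4,5,6} D(Z)={2,3,4,5} D(U)={2,3,4,5}: W {2,3,4,5,6}->{2,3}; Z {2,3,4,5}->{2,3}; U {2,3,4,5}->{4,5}
Constraint 3 (Z != V) on D(Z)={2,3} D(V)={2,3,4}: no change
So after constraint 3: D(Z) = {2,3}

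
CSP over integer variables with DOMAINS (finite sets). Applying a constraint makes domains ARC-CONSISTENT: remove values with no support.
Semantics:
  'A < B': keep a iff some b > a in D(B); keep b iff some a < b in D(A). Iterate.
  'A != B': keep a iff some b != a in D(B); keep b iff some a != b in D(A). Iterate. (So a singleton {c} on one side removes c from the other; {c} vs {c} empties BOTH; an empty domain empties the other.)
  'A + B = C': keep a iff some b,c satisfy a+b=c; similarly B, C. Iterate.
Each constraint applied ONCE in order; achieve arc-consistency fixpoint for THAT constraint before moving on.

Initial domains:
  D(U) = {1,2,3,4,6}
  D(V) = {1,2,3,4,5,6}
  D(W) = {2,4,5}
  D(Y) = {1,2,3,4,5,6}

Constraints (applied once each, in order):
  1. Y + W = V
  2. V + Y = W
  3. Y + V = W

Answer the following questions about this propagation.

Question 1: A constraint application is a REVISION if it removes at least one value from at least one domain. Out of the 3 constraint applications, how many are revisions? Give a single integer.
Answer: 2

Derivation:
Constraint 1 (Y + W = V) on D(Y)={1,2,3,4,5,6} D(W)={2,4,5} D(V)={1,2,3,4,5,6}: Y {1,2,3,4,5,6}->{1,2,3,4}; V {1,2,3,4,5,6}->{3,4,5,6} => REVISION
Constraint 2 (V + Y = W) on D(V)={3,4,5,6} D(Y)={1,2,3,4} D(W)={2,4,5}: V {3,4,5,6}->{3,4}; Y {1,2,3,4}->{1,2}; W {2,4,5}->{4,5} => REVISION
Constraint 3 (Y + V = W) on D(Y)={1,2} D(V)={3,4} D(W)={4,5}: no change => not a revision
Total revisions = 2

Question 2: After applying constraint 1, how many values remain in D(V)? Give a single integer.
Constraint 1 (Y + W = V) on D(Y)={1,2,3,4,5,6} D(W)={2,4,5} D(V)={1,2,3,4,5,6}: Y {1,2,3,4,5,6}->{1,2,3,4}; V {1,2,3,4,5,6}->{3,4,5,6}
So after constraint 1: D(V)={3,4,5,6}, size = 4

Answer: 4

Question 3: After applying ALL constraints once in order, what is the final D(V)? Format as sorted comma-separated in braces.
Constraint 1 (Y + W = V) on D(Y)={1,2,3,4,5,6} D(W)={2,4,5} D(V)={1,2,3,4,5,6}: Y {1,2,3,4,5,6}->{1,2,3,4}; V {1,2,3,4,5,6}->{3,4,5,6}
Constraint 2 (V + Y = W) on D(V)={3,4,5,6} D(Y)={1,2,3,4} D(W)={2,4,5}: V {3,4,5,6}->{3,4}; Y {1,2,3,4}->{1,2}; W {2,4,5}->{4,5}
Constraint 3 (Y + V = W) on D(Y)={1,2} D(V)={3,4} D(W)={4,5}: no change
So after all 3 constraints: D(V) = {3,4}

Answer: {3,4}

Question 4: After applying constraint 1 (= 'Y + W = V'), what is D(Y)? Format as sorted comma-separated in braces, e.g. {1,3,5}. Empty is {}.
Answer: {1,2,3,4}

Derivation:
Constraint 1 (Y + W = V) on D(Y)={1,2,3,4,5,6} D(W)={2,4,5} D(V)={1,2,3,4,5,6}: Y {1,2,3,4,5,6}->{1,2,3,4}; V {1,2,3,4,5,6}->{3,4,5,6}
So after constraint 1: D(Y) = {1,2,3,4}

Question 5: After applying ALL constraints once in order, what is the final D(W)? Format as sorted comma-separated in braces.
Constraint 1 (Y + W = V) on D(Y)={1,2,3,4,5,6} D(W)={2,4,5} D(V)={1,2,3,4,5,6}: Y {1,2,3,4,5,6}->{1,2,3,4}; V {1,2,3,4,5,6}->{3,4,5,6}
Constraint 2 (V + Y = W) on D(V)={3,4,5,6} D(Y)={1,2,3,4} D(W)={2,4,5}: V {3,4,5,6}->{3,4}; Y {1,2,3,4}->{1,2}; W {2,4,5}->{4,5}
Constraint 3 (Y + V = W) on D(Y)={1,2} D(V)={3,4} D(W)={4,5}: no change
So after all 3 constraints: D(W) = {4,5}

Answer: {4,5}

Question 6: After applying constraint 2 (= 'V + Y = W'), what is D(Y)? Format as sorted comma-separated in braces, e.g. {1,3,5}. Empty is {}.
Answer: {1,2}

Derivation:
Constraint 1 (Y + W = V) on D(Y)={1,2,3,4,5,6} D(W)={2,4,5} D(V)={1,2,3,4,5,6}: Y {1,2,3,4,5,6}->{1,2,3,4}; V {1,2,3,4,5,6}->{3,4,5,6}
Constraint 2 (V + Y = W) on D(V)={3,4,5,6} D(Y)={1,2,3,4} D(W)={2,4,5}: V {3,4,5,6}->{3,4}; Y {1,2,3,4}->{1,2}; W {2,4,5}->{4,5}
So after constraint 2: D(Y) = {1,2}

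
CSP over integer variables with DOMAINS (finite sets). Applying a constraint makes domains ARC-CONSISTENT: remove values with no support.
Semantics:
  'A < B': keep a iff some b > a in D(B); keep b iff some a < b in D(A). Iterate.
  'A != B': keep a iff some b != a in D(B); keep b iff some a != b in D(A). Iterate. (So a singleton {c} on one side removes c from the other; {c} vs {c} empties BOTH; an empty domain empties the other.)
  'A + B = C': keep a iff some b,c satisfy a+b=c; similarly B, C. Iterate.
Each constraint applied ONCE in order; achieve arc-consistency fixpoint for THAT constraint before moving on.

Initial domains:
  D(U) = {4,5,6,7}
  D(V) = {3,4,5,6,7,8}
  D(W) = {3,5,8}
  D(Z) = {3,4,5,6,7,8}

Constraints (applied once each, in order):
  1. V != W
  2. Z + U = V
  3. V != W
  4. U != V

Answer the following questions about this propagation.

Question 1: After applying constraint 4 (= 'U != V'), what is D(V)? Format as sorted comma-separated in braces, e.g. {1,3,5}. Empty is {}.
Constraint 1 (V != W) on D(V)={3,4,5,6,7,8} D(W)={3,5,8}: no change
Constraint 2 (Z + U = V) on D(Z)={3,4,5,6,7,8} D(U)={4,5,6,7} D(V)={3,4,5,6,7,8}: Z {3,4,5,6,7,8}->{3,4}; U {4,5,6,7}->{4,5}; V {3,4,5,6,7,8}->{7,8}
Constraint 3 (V != W) on D(V)={7,8} D(W)={3,5,8}: no change
Constraint 4 (U != V) on D(U)={4,5} D(V)={7,8}: no change
So after constraint 4: D(V) = {7,8}

Answer: {7,8}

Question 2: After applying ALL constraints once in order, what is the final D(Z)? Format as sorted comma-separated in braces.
Constraint 1 (V != W) on D(V)={3,4,5,6,7,8} D(W)={3,5,8}: no change
Constraint 2 (Z + U = V) on D(Z)={3,4,5,6,7,8} D(U)={4,5,6,7} D(V)={3,4,5,6,7,8}: Z {3,4,5,6,7,8}->{3,4}; U {4,5,6,7}->{4,5}; V {3,4,5,6,7,8}->{7,8}
Constraint 3 (V != W) on D(V)={7,8} D(W)={3,5,8}: no change
Constraint 4 (U != V) on D(U)={4,5} D(V)={7,8}: no change
So after all 4 constraints: D(Z) = {3,4}

Answer: {3,4}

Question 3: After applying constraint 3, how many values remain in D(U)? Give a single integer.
Constraint 1 (V != W) on D(V)={3,4,5,6,7,8} D(W)={3,5,8}: no change
Constraint 2 (Z + U = V) on D(Z)={3,4,5,6,7,8} D(U)={4,5,6,7} D(V)={3,4,5,6,7,8}: Z {3,4,5,6,7,8}->{3,4}; U {4,5,6,7}->{4,5}; V {3,4,5,6,7,8}->{7,8}
Constraint 3 (V != W) on D(V)={7,8} D(W)={3,5,8}: no change
So after constraint 3: D(U)={4,5}, size = 2

Answer: 2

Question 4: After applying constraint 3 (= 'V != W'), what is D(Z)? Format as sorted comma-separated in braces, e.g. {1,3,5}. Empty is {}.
Constraint 1 (V != W) on D(V)={3,4,5,6,7,8} D(W)={3,5,8}: no change
Constraint 2 (Z + U = V) on D(Z)={3,4,5,6,7,8} D(U)={4,5,6,7} D(V)={3,4,5,6,7,8}: Z {3,4,5,6,7,8}->{3,4}; U {4,5,6,7}->{4,5}; V {3,4,5,6,7,8}->{7,8}
Constraint 3 (V != W) on D(V)={7,8} D(W)={3,5,8}: no change
So after constraint 3: D(Z) = {3,4}

Answer: {3,4}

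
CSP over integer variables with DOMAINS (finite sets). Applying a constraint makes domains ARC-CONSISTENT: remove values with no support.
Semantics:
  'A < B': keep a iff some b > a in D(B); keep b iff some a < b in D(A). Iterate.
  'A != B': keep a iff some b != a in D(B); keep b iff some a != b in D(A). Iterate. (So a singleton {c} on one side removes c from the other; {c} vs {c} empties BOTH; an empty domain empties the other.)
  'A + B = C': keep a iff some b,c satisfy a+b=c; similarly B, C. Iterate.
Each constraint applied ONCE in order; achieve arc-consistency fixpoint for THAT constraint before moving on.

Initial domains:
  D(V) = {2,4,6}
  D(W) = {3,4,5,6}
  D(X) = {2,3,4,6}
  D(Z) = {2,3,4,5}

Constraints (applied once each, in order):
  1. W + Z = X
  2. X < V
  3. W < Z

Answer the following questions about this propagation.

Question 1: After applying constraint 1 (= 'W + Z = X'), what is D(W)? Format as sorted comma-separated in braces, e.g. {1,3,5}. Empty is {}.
Answer: {3,4}

Derivation:
Constraint 1 (W + Z = X) on D(W)={3,4,5,6} D(Z)={2,3,4,5} D(X)={2,3,4,6}: W {3,4,5,6}->{3,4}; Z {2,3,4,5}->{2,3}; X {2,3,4,6}->{6}
So after constraint 1: D(W) = {3,4}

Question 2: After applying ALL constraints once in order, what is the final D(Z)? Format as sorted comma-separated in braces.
Constraint 1 (W + Z = X) on D(W)={3,4,5,6} D(Z)={2,3,4,5} D(X)={2,3,4,6}: W {3,4,5,6}->{3,4}; Z {2,3,4,5}->{2,3}; X {2,3,4,6}->{6}
Constraint 2 (X < V) on D(X)={6} D(V)={2,4,6}: X {6}->{}; V {2,4,6}->{}
Constraint 3 (W < Z) on D(W)={3,4} D(Z)={2,3}: W {3,4}->{}; Z {2,3}->{}
So after all 3 constraints: D(Z) = {}

Answer: {}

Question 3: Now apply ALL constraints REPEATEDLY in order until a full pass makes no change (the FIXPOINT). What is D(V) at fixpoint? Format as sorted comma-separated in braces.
Answer: {}

Derivation:
pass 0 (initial): D(V)={2,4,6}
pass 1: V {2,4,6}->{}; W {3,4,5,6}->{}; X {2,3,4,6}->{}; Z {2,3,4,5}->{}
pass 2: no change
Fixpoint after 2 passes: D(V) = {}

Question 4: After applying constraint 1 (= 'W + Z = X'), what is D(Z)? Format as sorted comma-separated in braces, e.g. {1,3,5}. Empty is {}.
Constraint 1 (W + Z = X) on D(W)={3,4,5,6} D(Z)={2,3,4,5} D(X)={2,3,4,6}: W {3,4,5,6}->{3,4}; Z {2,3,4,5}->{2,3}; X {2,3,4,6}->{6}
So after constraint 1: D(Z) = {2,3}

Answer: {2,3}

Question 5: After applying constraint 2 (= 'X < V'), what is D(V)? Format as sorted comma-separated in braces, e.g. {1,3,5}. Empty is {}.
Answer: {}

Derivation:
Constraint 1 (W + Z = X) on D(W)={3,4,5,6} D(Z)={2,3,4,5} D(X)={2,3,4,6}: W {3,4,5,6}->{3,4}; Z {2,3,4,5}->{2,3}; X {2,3,4,6}->{6}
Constraint 2 (X < V) on D(X)={6} D(V)={2,4,6}: X {6}->{}; V {2,4,6}->{}
So after constraint 2: D(V) = {}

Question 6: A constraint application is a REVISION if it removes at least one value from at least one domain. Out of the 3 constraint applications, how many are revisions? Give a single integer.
Answer: 3

Derivation:
Constraint 1 (W + Z = X) on D(W)={3,4,5,6} D(Z)={2,3,4,5} D(X)={2,3,4,6}: W {3,4,5,6}->{3,4}; Z {2,3,4,5}->{2,3}; X {2,3,4,6}->{6} => REVISION
Constraint 2 (X < V) on D(X)={6} D(V)={2,4,6}: X {6}->{}; V {2,4,6}->{} => REVISION
Constraint 3 (W < Z) on D(W)={3,4} D(Z)={2,3}: W {3,4}->{}; Z {2,3}->{} => REVISION
Total revisions = 3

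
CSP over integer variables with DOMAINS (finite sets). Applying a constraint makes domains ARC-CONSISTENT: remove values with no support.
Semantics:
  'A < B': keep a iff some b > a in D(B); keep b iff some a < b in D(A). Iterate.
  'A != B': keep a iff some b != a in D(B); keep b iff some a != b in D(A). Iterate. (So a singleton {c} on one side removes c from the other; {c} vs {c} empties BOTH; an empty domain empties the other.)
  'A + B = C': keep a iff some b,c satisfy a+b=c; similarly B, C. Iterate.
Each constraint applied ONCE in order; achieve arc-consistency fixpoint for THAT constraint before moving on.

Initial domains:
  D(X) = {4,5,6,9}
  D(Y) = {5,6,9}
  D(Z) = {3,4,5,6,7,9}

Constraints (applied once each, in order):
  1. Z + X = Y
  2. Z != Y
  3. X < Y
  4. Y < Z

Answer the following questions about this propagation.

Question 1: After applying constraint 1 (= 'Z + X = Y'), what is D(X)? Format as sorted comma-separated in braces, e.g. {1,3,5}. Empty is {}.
Constraint 1 (Z + X = Y) on D(Z)={3,4,5,6,7,9} D(X)={4,5,6,9} D(Y)={5,6,9}: Z {3,4,5,6,7,9}->{3,4,5}; X {4,5,6,9}->{4,5,6}; Y {5,6,9}->{9}
So after constraint 1: D(X) = {4,5,6}

Answer: {4,5,6}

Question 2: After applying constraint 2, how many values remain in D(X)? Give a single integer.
Constraint 1 (Z + X = Y) on D(Z)={3,4,5,6,7,9} D(X)={4,5,6,9} D(Y)={5,6,9}: Z {3,4,5,6,7,9}->{3,4,5}; X {4,5,6,9}->{4,5,6}; Y {5,6,9}->{9}
Constraint 2 (Z != Y) on D(Z)={3,4,5} D(Y)={9}: no change
So after constraint 2: D(X)={4,5,6}, size = 3

Answer: 3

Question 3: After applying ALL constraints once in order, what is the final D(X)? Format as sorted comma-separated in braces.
Constraint 1 (Z + X = Y) on D(Z)={3,4,5,6,7,9} D(X)={4,5,6,9} D(Y)={5,6,9}: Z {3,4,5,6,7,9}->{3,4,5}; X {4,5,6,9}->{4,5,6}; Y {5,6,9}->{9}
Constraint 2 (Z != Y) on D(Z)={3,4,5} D(Y)={9}: no change
Constraint 3 (X < Y) on D(X)={4,5,6} D(Y)={9}: no change
Constraint 4 (Y < Z) on D(Y)={9} D(Z)={3,4,5}: Y {9}->{}; Z {3,4,5}->{}
So after all 4 constraints: D(X) = {4,5,6}

Answer: {4,5,6}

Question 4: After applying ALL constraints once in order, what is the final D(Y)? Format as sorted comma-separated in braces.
Answer: {}

Derivation:
Constraint 1 (Z + X = Y) on D(Z)={3,4,5,6,7,9} D(X)={4,5,6,9} D(Y)={5,6,9}: Z {3,4,5,6,7,9}->{3,4,5}; X {4,5,6,9}->{4,5,6}; Y {5,6,9}->{9}
Constraint 2 (Z != Y) on D(Z)={3,4,5} D(Y)={9}: no change
Constraint 3 (X < Y) on D(X)={4,5,6} D(Y)={9}: no change
Constraint 4 (Y < Z) on D(Y)={9} D(Z)={3,4,5}: Y {9}->{}; Z {3,4,5}->{}
So after all 4 constraints: D(Y) = {}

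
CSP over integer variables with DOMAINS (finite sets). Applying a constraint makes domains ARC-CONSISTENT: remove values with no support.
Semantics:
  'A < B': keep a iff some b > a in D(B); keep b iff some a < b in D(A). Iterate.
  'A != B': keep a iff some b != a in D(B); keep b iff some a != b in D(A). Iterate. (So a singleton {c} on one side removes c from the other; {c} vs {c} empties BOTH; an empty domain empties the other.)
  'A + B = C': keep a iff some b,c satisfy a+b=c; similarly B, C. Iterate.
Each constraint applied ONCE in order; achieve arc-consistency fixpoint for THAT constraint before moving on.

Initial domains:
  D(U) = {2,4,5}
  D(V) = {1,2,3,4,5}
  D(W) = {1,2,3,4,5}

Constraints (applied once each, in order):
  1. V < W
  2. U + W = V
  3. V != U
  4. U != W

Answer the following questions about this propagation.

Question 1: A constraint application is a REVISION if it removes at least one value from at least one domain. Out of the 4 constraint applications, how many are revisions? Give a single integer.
Answer: 3

Derivation:
Constraint 1 (V < W) on D(V)={1,2,3,4,5} D(W)={1,2,3,4,5}: V {1,2,3,4,5}->{1,2,3,4}; W {1,2,3,4,5}->{2,3,4,5} => REVISION
Constraint 2 (U + W = V) on D(U)={2,4,5} D(W)={2,3,4,5} D(V)={1,2,3,4}: U {2,4,5}->{2}; W {2,3,4,5}->{2}; V {1,2,3,4}->{4} => REVISION
Constraint 3 (V != U) on D(V)={4} D(U)={2}: no change => not a revision
Constraint 4 (U != W) on D(U)={2} D(W)={2}: U {2}->{}; W {2}->{} => REVISION
Total revisions = 3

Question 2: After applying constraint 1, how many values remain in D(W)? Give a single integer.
Answer: 4

Derivation:
Constraint 1 (V < W) on D(V)={1,2,3,4,5} D(W)={1,2,3,4,5}: V {1,2,3,4,5}->{1,2,3,4}; W {1,2,3,4,5}->{2,3,4,5}
So after constraint 1: D(W)={2,3,4,5}, size = 4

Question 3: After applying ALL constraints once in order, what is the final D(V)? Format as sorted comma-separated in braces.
Constraint 1 (V < W) on D(V)={1,2,3,4,5} D(W)={1,2,3,4,5}: V {1,2,3,4,5}->{1,2,3,4}; W {1,2,3,4,5}->{2,3,4,5}
Constraint 2 (U + W = V) on D(U)={2,4,5} D(W)={2,3,4,5} D(V)={1,2,3,4}: U {2,4,5}->{2}; W {2,3,4,5}->{2}; V {1,2,3,4}->{4}
Constraint 3 (V != U) on D(V)={4} D(U)={2}: no change
Constraint 4 (U != W) on D(U)={2} D(W)={2}: U {2}->{}; W {2}->{}
So after all 4 constraints: D(V) = {4}

Answer: {4}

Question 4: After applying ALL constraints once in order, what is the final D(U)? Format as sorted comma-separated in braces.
Constraint 1 (V < W) on D(V)={1,2,3,4,5} D(W)={1,2,3,4,5}: V {1,2,3,4,5}->{1,2,3,4}; W {1,2,3,4,5}->{2,3,4,5}
Constraint 2 (U + W = V) on D(U)={2,4,5} D(W)={2,3,4,5} D(V)={1,2,3,4}: U {2,4,5}->{2}; W {2,3,4,5}->{2}; V {1,2,3,4}->{4}
Constraint 3 (V != U) on D(V)={4} D(U)={2}: no change
Constraint 4 (U != W) on D(U)={2} D(W)={2}: U {2}->{}; W {2}->{}
So after all 4 constraints: D(U) = {}

Answer: {}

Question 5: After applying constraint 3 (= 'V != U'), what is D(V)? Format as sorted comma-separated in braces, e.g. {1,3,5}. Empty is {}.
Constraint 1 (V < W) on D(V)={1,2,3,4,5} D(W)={1,2,3,4,5}: V {1,2,3,4,5}->{1,2,3,4}; W {1,2,3,4,5}->{2,3,4,5}
Constraint 2 (U + W = V) on D(U)={2,4,5} D(W)={2,3,4,5} D(V)={1,2,3,4}: U {2,4,5}->{2}; W {2,3,4,5}->{2}; V {1,2,3,4}->{4}
Constraint 3 (V != U) on D(V)={4} D(U)={2}: no change
So after constraint 3: D(V) = {4}

Answer: {4}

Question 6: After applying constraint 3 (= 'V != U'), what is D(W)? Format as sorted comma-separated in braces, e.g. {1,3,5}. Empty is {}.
Answer: {2}

Derivation:
Constraint 1 (V < W) on D(V)={1,2,3,4,5} D(W)={1,2,3,4,5}: V {1,2,3,4,5}->{1,2,3,4}; W {1,2,3,4,5}->{2,3,4,5}
Constraint 2 (U + W = V) on D(U)={2,4,5} D(W)={2,3,4,5} D(V)={1,2,3,4}: U {2,4,5}->{2}; W {2,3,4,5}->{2}; V {1,2,3,4}->{4}
Constraint 3 (V != U) on D(V)={4} D(U)={2}: no change
So after constraint 3: D(W) = {2}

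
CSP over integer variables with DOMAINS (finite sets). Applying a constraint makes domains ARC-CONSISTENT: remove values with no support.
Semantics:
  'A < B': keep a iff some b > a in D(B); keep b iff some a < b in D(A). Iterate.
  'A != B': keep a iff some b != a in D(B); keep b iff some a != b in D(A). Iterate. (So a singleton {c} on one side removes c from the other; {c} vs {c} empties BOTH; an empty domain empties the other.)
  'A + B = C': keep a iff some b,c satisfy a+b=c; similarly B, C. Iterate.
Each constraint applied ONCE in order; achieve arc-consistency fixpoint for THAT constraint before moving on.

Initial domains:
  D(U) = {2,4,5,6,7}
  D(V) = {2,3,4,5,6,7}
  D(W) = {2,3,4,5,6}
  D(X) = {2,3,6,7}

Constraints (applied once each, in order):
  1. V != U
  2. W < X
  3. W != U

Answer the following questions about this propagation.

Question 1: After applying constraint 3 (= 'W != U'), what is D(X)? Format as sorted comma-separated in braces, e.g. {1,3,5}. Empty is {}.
Answer: {3,6,7}

Derivation:
Constraint 1 (V != U) on D(V)={2,3,4,5,6,7} D(U)={2,4,5,6,7}: no change
Constraint 2 (W < X) on D(W)={2,3,4,5,6} D(X)={2,3,6,7}: X {2,3,6,7}->{3,6,7}
Constraint 3 (W != U) on D(W)={2,3,4,5,6} D(U)={2,4,5,6,7}: no change
So after constraint 3: D(X) = {3,6,7}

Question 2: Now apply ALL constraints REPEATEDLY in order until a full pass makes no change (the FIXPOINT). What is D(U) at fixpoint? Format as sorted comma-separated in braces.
Answer: {2,4,5,6,7}

Derivation:
pass 0 (initial): D(U)={2,4,5,6,7}
pass 1: X {2,3,6,7}->{3,6,7}
pass 2: no change
Fixpoint after 2 passes: D(U) = {2,4,5,6,7}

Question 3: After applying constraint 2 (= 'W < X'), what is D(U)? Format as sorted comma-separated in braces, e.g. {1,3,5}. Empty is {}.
Constraint 1 (V != U) on D(V)={2,3,4,5,6,7} D(U)={2,4,5,6,7}: no change
Constraint 2 (W < X) on D(W)={2,3,4,5,6} D(X)={2,3,6,7}: X {2,3,6,7}->{3,6,7}
So after constraint 2: D(U) = {2,4,5,6,7}

Answer: {2,4,5,6,7}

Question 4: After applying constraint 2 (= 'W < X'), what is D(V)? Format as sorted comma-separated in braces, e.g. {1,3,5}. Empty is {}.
Answer: {2,3,4,5,6,7}

Derivation:
Constraint 1 (V != U) on D(V)={2,3,4,5,6,7} D(U)={2,4,5,6,7}: no change
Constraint 2 (W < X) on D(W)={2,3,4,5,6} D(X)={2,3,6,7}: X {2,3,6,7}->{3,6,7}
So after constraint 2: D(V) = {2,3,4,5,6,7}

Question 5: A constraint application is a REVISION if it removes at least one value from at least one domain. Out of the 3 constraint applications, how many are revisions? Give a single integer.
Constraint 1 (V != U) on D(V)={2,3,4,5,6,7} D(U)={2,4,5,6,7}: no change => not a revision
Constraint 2 (W < X) on D(W)={2,3,4,5,6} D(X)={2,3,6,7}: X {2,3,6,7}->{3,6,7} => REVISION
Constraint 3 (W != U) on D(W)={2,3,4,5,6} D(U)={2,4,5,6,7}: no change => not a revision
Total revisions = 1

Answer: 1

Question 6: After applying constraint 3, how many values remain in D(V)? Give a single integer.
Constraint 1 (V != U) on D(V)={2,3,4,5,6,7} D(U)={2,4,5,6,7}: no change
Constraint 2 (W < X) on D(W)={2,3,4,5,6} D(X)={2,3,6,7}: X {2,3,6,7}->{3,6,7}
Constraint 3 (W != U) on D(W)={2,3,4,5,6} D(U)={2,4,5,6,7}: no change
So after constraint 3: D(V)={2,3,4,5,6,7}, size = 6

Answer: 6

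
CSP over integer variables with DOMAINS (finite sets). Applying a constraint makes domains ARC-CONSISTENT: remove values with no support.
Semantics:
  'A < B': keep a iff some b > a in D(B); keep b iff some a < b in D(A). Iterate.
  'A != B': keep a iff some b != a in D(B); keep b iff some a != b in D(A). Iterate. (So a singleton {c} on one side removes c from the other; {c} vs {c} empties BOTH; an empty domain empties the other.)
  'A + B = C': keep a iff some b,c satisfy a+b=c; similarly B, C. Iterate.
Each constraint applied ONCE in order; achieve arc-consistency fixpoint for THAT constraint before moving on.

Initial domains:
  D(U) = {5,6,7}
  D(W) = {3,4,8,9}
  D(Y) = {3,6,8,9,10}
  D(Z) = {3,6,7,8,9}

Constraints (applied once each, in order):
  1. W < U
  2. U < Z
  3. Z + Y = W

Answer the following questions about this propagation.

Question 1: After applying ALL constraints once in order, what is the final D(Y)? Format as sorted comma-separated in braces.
Answer: {}

Derivation:
Constraint 1 (W < U) on D(W)={3,4,8,9} D(U)={5,6,7}: W {3,4,8,9}->{3,4}
Constraint 2 (U < Z) on D(U)={5,6,7} D(Z)={3,6,7,8,9}: Z {3,6,7,8,9}->{6,7,8,9}
Constraint 3 (Z + Y = W) on D(Z)={6,7,8,9} D(Y)={3,6,8,9,10} D(W)={3,4}: Z {6,7,8,9}->{}; Y {3,6,8,9,10}->{}; W {3,4}->{}
So after all 3 constraints: D(Y) = {}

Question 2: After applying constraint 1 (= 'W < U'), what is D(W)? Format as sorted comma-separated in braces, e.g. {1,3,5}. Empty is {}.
Answer: {3,4}

Derivation:
Constraint 1 (W < U) on D(W)={3,4,8,9} D(U)={5,6,7}: W {3,4,8,9}->{3,4}
So after constraint 1: D(W) = {3,4}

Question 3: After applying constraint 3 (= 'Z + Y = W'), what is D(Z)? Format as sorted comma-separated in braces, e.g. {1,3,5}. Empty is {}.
Answer: {}

Derivation:
Constraint 1 (W < U) on D(W)={3,4,8,9} D(U)={5,6,7}: W {3,4,8,9}->{3,4}
Constraint 2 (U < Z) on D(U)={5,6,7} D(Z)={3,6,7,8,9}: Z {3,6,7,8,9}->{6,7,8,9}
Constraint 3 (Z + Y = W) on D(Z)={6,7,8,9} D(Y)={3,6,8,9,10} D(W)={3,4}: Z {6,7,8,9}->{}; Y {3,6,8,9,10}->{}; W {3,4}->{}
So after constraint 3: D(Z) = {}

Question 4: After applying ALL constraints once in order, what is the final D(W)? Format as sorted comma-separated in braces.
Constraint 1 (W < U) on D(W)={3,4,8,9} D(U)={5,6,7}: W {3,4,8,9}->{3,4}
Constraint 2 (U < Z) on D(U)={5,6,7} D(Z)={3,6,7,8,9}: Z {3,6,7,8,9}->{6,7,8,9}
Constraint 3 (Z + Y = W) on D(Z)={6,7,8,9} D(Y)={3,6,8,9,10} D(W)={3,4}: Z {6,7,8,9}->{}; Y {3,6,8,9,10}->{}; W {3,4}->{}
So after all 3 constraints: D(W) = {}

Answer: {}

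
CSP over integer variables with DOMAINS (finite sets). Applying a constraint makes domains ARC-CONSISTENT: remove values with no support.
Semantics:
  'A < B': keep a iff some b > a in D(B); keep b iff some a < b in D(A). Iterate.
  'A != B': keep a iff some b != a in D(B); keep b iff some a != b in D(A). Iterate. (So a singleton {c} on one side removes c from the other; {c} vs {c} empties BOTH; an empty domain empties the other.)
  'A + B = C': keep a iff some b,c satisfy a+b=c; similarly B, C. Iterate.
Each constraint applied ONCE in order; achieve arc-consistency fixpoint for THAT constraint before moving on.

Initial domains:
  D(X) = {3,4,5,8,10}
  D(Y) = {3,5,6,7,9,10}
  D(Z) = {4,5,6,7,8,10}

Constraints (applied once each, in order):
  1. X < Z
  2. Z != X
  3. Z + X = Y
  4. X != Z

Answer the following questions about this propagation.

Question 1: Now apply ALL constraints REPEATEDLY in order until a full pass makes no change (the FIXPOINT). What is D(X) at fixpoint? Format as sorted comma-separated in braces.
Answer: {3,4,5}

Derivation:
pass 0 (initial): D(X)={3,4,5,8,10}
pass 1: X {3,4,5,8,10}->{3,4,5}; Y {3,5,6,7,9,10}->{7,9,10}; Z {4,5,6,7,8,10}->{4,5,6,7}
pass 2: no change
Fixpoint after 2 passes: D(X) = {3,4,5}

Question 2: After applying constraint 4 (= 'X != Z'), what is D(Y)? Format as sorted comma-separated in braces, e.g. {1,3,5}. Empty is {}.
Answer: {7,9,10}

Derivation:
Constraint 1 (X < Z) on D(X)={3,4,5,8,10} D(Z)={4,5,6,7,8,10}: X {3,4,5,8,10}->{3,4,5,8}
Constraint 2 (Z != X) on D(Z)={4,5,6,7,8,10} D(X)={3,4,5,8}: no change
Constraint 3 (Z + X = Y) on D(Z)={4,5,6,7,8,10} D(X)={3,4,5,8} D(Y)={3,5,6,7,9,10}: Z {4,5,6,7,8,10}->{4,5,6,7}; X {3,4,5,8}->{3,4,5}; Y {3,5,6,7,9,10}->{7,9,10}
Constraint 4 (X != Z) on D(X)={3,4,5} D(Z)={4,5,6,7}: no change
So after constraint 4: D(Y) = {7,9,10}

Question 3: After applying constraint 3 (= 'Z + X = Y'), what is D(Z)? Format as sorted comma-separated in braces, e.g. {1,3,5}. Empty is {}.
Answer: {4,5,6,7}

Derivation:
Constraint 1 (X < Z) on D(X)={3,4,5,8,10} D(Z)={4,5,6,7,8,10}: X {3,4,5,8,10}->{3,4,5,8}
Constraint 2 (Z != X) on D(Z)={4,5,6,7,8,10} D(X)={3,4,5,8}: no change
Constraint 3 (Z + X = Y) on D(Z)={4,5,6,7,8,10} D(X)={3,4,5,8} D(Y)={3,5,6,7,9,10}: Z {4,5,6,7,8,10}->{4,5,6,7}; X {3,4,5,8}->{3,4,5}; Y {3,5,6,7,9,10}->{7,9,10}
So after constraint 3: D(Z) = {4,5,6,7}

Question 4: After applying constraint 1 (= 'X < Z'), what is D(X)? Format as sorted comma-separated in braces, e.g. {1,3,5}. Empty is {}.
Answer: {3,4,5,8}

Derivation:
Constraint 1 (X < Z) on D(X)={3,4,5,8,10} D(Z)={4,5,6,7,8,10}: X {3,4,5,8,10}->{3,4,5,8}
So after constraint 1: D(X) = {3,4,5,8}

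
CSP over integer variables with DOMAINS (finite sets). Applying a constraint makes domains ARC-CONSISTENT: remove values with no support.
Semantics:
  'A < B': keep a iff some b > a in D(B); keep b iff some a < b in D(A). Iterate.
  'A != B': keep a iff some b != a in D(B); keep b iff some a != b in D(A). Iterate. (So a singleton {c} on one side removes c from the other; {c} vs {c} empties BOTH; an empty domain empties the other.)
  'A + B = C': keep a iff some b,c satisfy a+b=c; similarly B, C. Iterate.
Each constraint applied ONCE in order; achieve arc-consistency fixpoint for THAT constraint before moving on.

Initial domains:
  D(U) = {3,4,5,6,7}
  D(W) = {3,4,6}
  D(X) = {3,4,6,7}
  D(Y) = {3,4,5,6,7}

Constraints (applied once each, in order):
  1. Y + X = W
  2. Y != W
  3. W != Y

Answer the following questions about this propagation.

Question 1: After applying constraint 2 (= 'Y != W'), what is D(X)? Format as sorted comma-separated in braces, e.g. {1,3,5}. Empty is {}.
Constraint 1 (Y + X = W) on D(Y)={3,4,5,6,7} D(X)={3,4,6,7} D(W)={3,4,6}: Y {3,4,5,6,7}->{3}; X {3,4,6,7}->{3}; W {3,4,6}->{6}
Constraint 2 (Y != W) on D(Y)={3} D(W)={6}: no change
So after constraint 2: D(X) = {3}

Answer: {3}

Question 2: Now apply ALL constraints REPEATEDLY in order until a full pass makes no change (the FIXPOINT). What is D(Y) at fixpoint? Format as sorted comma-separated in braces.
pass 0 (initial): D(Y)={3,4,5,6,7}
pass 1: W {3,4,6}->{6}; X {3,4,6,7}->{3}; Y {3,4,5,6,7}->{3}
pass 2: no change
Fixpoint after 2 passes: D(Y) = {3}

Answer: {3}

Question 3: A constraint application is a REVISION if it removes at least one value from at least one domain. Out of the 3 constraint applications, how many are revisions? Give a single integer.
Constraint 1 (Y + X = W) on D(Y)={3,4,5,6,7} D(X)={3,4,6,7} D(W)={3,4,6}: Y {3,4,5,6,7}->{3}; X {3,4,6,7}->{3}; W {3,4,6}->{6} => REVISION
Constraint 2 (Y != W) on D(Y)={3} D(W)={6}: no change => not a revision
Constraint 3 (W != Y) on D(W)={6} D(Y)={3}: no change => not a revision
Total revisions = 1

Answer: 1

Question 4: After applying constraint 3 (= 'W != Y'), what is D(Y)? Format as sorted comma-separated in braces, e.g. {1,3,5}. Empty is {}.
Answer: {3}

Derivation:
Constraint 1 (Y + X = W) on D(Y)={3,4,5,6,7} D(X)={3,4,6,7} D(W)={3,4,6}: Y {3,4,5,6,7}->{3}; X {3,4,6,7}->{3}; W {3,4,6}->{6}
Constraint 2 (Y != W) on D(Y)={3} D(W)={6}: no change
Constraint 3 (W != Y) on D(W)={6} D(Y)={3}: no change
So after constraint 3: D(Y) = {3}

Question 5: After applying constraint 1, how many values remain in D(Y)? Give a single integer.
Answer: 1

Derivation:
Constraint 1 (Y + X = W) on D(Y)={3,4,5,6,7} D(X)={3,4,6,7} D(W)={3,4,6}: Y {3,4,5,6,7}->{3}; X {3,4,6,7}->{3}; W {3,4,6}->{6}
So after constraint 1: D(Y)={3}, size = 1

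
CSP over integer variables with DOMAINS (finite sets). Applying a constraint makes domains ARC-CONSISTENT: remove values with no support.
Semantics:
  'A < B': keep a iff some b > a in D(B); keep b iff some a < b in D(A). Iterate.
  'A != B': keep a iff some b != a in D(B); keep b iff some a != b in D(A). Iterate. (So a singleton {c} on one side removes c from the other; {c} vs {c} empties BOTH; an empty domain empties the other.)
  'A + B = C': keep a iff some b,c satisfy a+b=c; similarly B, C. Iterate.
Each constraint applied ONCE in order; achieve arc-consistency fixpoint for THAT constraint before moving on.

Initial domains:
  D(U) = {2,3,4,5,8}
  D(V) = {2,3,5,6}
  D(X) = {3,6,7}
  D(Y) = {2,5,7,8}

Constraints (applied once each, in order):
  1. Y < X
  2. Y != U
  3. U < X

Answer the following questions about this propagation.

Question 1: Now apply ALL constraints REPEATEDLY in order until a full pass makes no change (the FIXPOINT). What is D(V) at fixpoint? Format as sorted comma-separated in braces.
Answer: {2,3,5,6}

Derivation:
pass 0 (initial): D(V)={2,3,5,6}
pass 1: U {2,3,4,5,8}->{2,3,4,5}; Y {2,5,7,8}->{2,5}
pass 2: no change
Fixpoint after 2 passes: D(V) = {2,3,5,6}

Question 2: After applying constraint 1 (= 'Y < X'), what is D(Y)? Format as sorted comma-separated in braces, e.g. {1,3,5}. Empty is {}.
Answer: {2,5}

Derivation:
Constraint 1 (Y < X) on D(Y)={2,5,7,8} D(X)={3,6,7}: Y {2,5,7,8}->{2,5}
So after constraint 1: D(Y) = {2,5}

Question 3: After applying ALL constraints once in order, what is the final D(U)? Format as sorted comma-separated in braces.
Answer: {2,3,4,5}

Derivation:
Constraint 1 (Y < X) on D(Y)={2,5,7,8} D(X)={3,6,7}: Y {2,5,7,8}->{2,5}
Constraint 2 (Y != U) on D(Y)={2,5} D(U)={2,3,4,5,8}: no change
Constraint 3 (U < X) on D(U)={2,3,4,5,8} D(X)={3,6,7}: U {2,3,4,5,8}->{2,3,4,5}
So after all 3 constraints: D(U) = {2,3,4,5}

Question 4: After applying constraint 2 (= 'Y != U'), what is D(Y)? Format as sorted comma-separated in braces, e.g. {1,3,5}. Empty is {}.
Answer: {2,5}

Derivation:
Constraint 1 (Y < X) on D(Y)={2,5,7,8} D(X)={3,6,7}: Y {2,5,7,8}->{2,5}
Constraint 2 (Y != U) on D(Y)={2,5} D(U)={2,3,4,5,8}: no change
So after constraint 2: D(Y) = {2,5}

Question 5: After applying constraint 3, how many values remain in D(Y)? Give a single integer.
Answer: 2

Derivation:
Constraint 1 (Y < X) on D(Y)={2,5,7,8} D(X)={3,6,7}: Y {2,5,7,8}->{2,5}
Constraint 2 (Y != U) on D(Y)={2,5} D(U)={2,3,4,5,8}: no change
Constraint 3 (U < X) on D(U)={2,3,4,5,8} D(X)={3,6,7}: U {2,3,4,5,8}->{2,3,4,5}
So after constraint 3: D(Y)={2,5}, size = 2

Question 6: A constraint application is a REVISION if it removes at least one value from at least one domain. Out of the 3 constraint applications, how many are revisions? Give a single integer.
Constraint 1 (Y < X) on D(Y)={2,5,7,8} D(X)={3,6,7}: Y {2,5,7,8}->{2,5} => REVISION
Constraint 2 (Y != U) on D(Y)={2,5} D(U)={2,3,4,5,8}: no change => not a revision
Constraint 3 (U < X) on D(U)={2,3,4,5,8} D(X)={3,6,7}: U {2,3,4,5,8}->{2,3,4,5} => REVISION
Total revisions = 2

Answer: 2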